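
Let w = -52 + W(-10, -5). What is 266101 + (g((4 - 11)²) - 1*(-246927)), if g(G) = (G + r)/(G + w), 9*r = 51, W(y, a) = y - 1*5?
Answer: 13851674/27 ≈ 5.1303e+5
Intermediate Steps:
W(y, a) = -5 + y (W(y, a) = y - 5 = -5 + y)
r = 17/3 (r = (⅑)*51 = 17/3 ≈ 5.6667)
w = -67 (w = -52 + (-5 - 10) = -52 - 15 = -67)
g(G) = (17/3 + G)/(-67 + G) (g(G) = (G + 17/3)/(G - 67) = (17/3 + G)/(-67 + G))
266101 + (g((4 - 11)²) - 1*(-246927)) = 266101 + ((17/3 + (4 - 11)²)/(-67 + (4 - 11)²) - 1*(-246927)) = 266101 + ((17/3 + (-7)²)/(-67 + (-7)²) + 246927) = 266101 + ((17/3 + 49)/(-67 + 49) + 246927) = 266101 + ((164/3)/(-18) + 246927) = 266101 + (-1/18*164/3 + 246927) = 266101 + (-82/27 + 246927) = 266101 + 6666947/27 = 13851674/27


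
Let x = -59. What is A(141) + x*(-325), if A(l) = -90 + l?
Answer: 19226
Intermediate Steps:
A(141) + x*(-325) = (-90 + 141) - 59*(-325) = 51 + 19175 = 19226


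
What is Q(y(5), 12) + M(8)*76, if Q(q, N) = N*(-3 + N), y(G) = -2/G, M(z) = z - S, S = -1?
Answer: 792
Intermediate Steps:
M(z) = 1 + z (M(z) = z - 1*(-1) = z + 1 = 1 + z)
Q(y(5), 12) + M(8)*76 = 12*(-3 + 12) + (1 + 8)*76 = 12*9 + 9*76 = 108 + 684 = 792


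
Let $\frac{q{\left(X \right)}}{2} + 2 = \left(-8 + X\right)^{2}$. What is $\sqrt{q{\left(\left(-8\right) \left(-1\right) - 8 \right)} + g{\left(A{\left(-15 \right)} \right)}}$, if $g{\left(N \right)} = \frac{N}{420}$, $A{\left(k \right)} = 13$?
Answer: $\frac{\sqrt{5469765}}{210} \approx 11.137$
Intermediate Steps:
$q{\left(X \right)} = -4 + 2 \left(-8 + X\right)^{2}$
$g{\left(N \right)} = \frac{N}{420}$ ($g{\left(N \right)} = N \frac{1}{420} = \frac{N}{420}$)
$\sqrt{q{\left(\left(-8\right) \left(-1\right) - 8 \right)} + g{\left(A{\left(-15 \right)} \right)}} = \sqrt{\left(-4 + 2 \left(-8 - 0\right)^{2}\right) + \frac{1}{420} \cdot 13} = \sqrt{\left(-4 + 2 \left(-8 + \left(8 - 8\right)\right)^{2}\right) + \frac{13}{420}} = \sqrt{\left(-4 + 2 \left(-8 + 0\right)^{2}\right) + \frac{13}{420}} = \sqrt{\left(-4 + 2 \left(-8\right)^{2}\right) + \frac{13}{420}} = \sqrt{\left(-4 + 2 \cdot 64\right) + \frac{13}{420}} = \sqrt{\left(-4 + 128\right) + \frac{13}{420}} = \sqrt{124 + \frac{13}{420}} = \sqrt{\frac{52093}{420}} = \frac{\sqrt{5469765}}{210}$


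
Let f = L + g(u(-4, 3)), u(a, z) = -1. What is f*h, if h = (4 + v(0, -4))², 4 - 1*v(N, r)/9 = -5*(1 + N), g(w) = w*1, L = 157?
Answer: 1127100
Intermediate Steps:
g(w) = w
v(N, r) = 81 + 45*N (v(N, r) = 36 - (-45)*(1 + N) = 36 - 9*(-5 - 5*N) = 36 + (45 + 45*N) = 81 + 45*N)
h = 7225 (h = (4 + (81 + 45*0))² = (4 + (81 + 0))² = (4 + 81)² = 85² = 7225)
f = 156 (f = 157 - 1 = 156)
f*h = 156*7225 = 1127100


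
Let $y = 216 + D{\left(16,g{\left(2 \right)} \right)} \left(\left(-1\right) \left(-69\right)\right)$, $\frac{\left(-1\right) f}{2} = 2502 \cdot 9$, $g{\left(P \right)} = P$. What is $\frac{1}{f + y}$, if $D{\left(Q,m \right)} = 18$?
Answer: $- \frac{1}{43578} \approx -2.2947 \cdot 10^{-5}$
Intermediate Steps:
$f = -45036$ ($f = - 2 \cdot 2502 \cdot 9 = \left(-2\right) 22518 = -45036$)
$y = 1458$ ($y = 216 + 18 \left(\left(-1\right) \left(-69\right)\right) = 216 + 18 \cdot 69 = 216 + 1242 = 1458$)
$\frac{1}{f + y} = \frac{1}{-45036 + 1458} = \frac{1}{-43578} = - \frac{1}{43578}$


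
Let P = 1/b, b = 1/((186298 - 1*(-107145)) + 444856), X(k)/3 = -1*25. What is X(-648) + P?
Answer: 738224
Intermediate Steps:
X(k) = -75 (X(k) = 3*(-1*25) = 3*(-25) = -75)
b = 1/738299 (b = 1/((186298 + 107145) + 444856) = 1/(293443 + 444856) = 1/738299 ≈ 1.3545e-6)
P = 738299 (P = 1/(1/738299) = 738299)
X(-648) + P = -75 + 738299 = 738224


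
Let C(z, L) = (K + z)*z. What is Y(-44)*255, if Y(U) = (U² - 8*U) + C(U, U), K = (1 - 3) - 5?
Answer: 1155660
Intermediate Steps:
K = -7 (K = -2 - 5 = -7)
C(z, L) = z*(-7 + z) (C(z, L) = (-7 + z)*z = z*(-7 + z))
Y(U) = U² - 8*U + U*(-7 + U) (Y(U) = (U² - 8*U) + U*(-7 + U) = U² - 8*U + U*(-7 + U))
Y(-44)*255 = -44*(-15 + 2*(-44))*255 = -44*(-15 - 88)*255 = -44*(-103)*255 = 4532*255 = 1155660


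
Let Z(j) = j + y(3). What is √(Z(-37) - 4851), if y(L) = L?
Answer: I*√4885 ≈ 69.893*I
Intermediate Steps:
Z(j) = 3 + j (Z(j) = j + 3 = 3 + j)
√(Z(-37) - 4851) = √((3 - 37) - 4851) = √(-34 - 4851) = √(-4885) = I*√4885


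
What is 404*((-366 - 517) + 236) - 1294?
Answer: -262682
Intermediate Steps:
404*((-366 - 517) + 236) - 1294 = 404*(-883 + 236) - 1294 = 404*(-647) - 1294 = -261388 - 1294 = -262682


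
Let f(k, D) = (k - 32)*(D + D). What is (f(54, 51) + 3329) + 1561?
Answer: 7134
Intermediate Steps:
f(k, D) = 2*D*(-32 + k) (f(k, D) = (-32 + k)*(2*D) = 2*D*(-32 + k))
(f(54, 51) + 3329) + 1561 = (2*51*(-32 + 54) + 3329) + 1561 = (2*51*22 + 3329) + 1561 = (2244 + 3329) + 1561 = 5573 + 1561 = 7134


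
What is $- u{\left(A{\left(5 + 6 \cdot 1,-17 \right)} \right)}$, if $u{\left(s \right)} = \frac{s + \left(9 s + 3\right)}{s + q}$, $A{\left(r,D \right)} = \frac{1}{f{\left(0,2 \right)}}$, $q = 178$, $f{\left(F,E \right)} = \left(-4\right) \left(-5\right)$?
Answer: $- \frac{70}{3561} \approx -0.019657$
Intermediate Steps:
$f{\left(F,E \right)} = 20$
$A{\left(r,D \right)} = \frac{1}{20}$
$u{\left(s \right)} = \frac{3 + 10 s}{178 + s}$ ($u{\left(s \right)} = \frac{s + \left(9 s + 3\right)}{s + 178} = \frac{s + \left(3 + 9 s\right)}{178 + s} = \frac{3 + 10 s}{178 + s}$)
$- u{\left(A{\left(5 + 6 \cdot 1,-17 \right)} \right)} = - \frac{3 + 10 \cdot \frac{1}{20}}{178 + \frac{1}{20}} = - \frac{3 + \frac{1}{2}}{\frac{3561}{20}} = - \frac{20 \cdot 7}{3561 \cdot 2} = \left(-1\right) \frac{70}{3561} = - \frac{70}{3561}$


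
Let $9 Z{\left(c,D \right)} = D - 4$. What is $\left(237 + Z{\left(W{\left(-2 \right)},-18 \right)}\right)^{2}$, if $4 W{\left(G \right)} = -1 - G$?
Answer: $\frac{4456321}{81} \approx 55016.0$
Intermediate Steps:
$W{\left(G \right)} = - \frac{1}{4} - \frac{G}{4}$ ($W{\left(G \right)} = \frac{-1 - G}{4} = - \frac{1}{4} - \frac{G}{4}$)
$Z{\left(c,D \right)} = - \frac{4}{9} + \frac{D}{9}$ ($Z{\left(c,D \right)} = \frac{D - 4}{9} = \frac{-4 + D}{9} = - \frac{4}{9} + \frac{D}{9}$)
$\left(237 + Z{\left(W{\left(-2 \right)},-18 \right)}\right)^{2} = \left(237 + \left(- \frac{4}{9} + \frac{1}{9} \left(-18\right)\right)\right)^{2} = \left(237 - \frac{22}{9}\right)^{2} = \left(\frac{2111}{9}\right)^{2} = \frac{4456321}{81}$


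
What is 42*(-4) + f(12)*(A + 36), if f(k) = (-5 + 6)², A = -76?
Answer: -208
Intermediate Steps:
f(k) = 1 (f(k) = 1² = 1)
42*(-4) + f(12)*(A + 36) = 42*(-4) + 1*(-76 + 36) = -168 + 1*(-40) = -168 - 40 = -208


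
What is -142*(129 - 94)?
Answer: -4970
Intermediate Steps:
-142*(129 - 94) = -142*35 = -4970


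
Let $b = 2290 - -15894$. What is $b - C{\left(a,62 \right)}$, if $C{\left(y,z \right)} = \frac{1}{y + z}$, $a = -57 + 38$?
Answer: $\frac{781911}{43} \approx 18184.0$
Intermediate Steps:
$a = -19$
$b = 18184$ ($b = 2290 + 15894 = 18184$)
$b - C{\left(a,62 \right)} = 18184 - \frac{1}{-19 + 62} = 18184 - \frac{1}{43} = \frac{781911}{43}$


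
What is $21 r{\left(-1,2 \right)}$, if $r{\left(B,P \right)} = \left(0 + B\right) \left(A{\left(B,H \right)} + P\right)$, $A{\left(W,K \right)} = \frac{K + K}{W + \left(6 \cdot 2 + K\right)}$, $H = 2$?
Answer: $- \frac{630}{13} \approx -48.462$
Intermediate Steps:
$A{\left(W,K \right)} = \frac{2 K}{12 + K + W}$ ($A{\left(W,K \right)} = \frac{2 K}{W + \left(12 + K\right)} = \frac{2 K}{12 + K + W}$)
$r{\left(B,P \right)} = B \left(P + \frac{4}{14 + B}\right)$ ($r{\left(B,P \right)} = \left(0 + B\right) \left(2 \cdot 2 \frac{1}{12 + 2 + B} + P\right) = B \left(2 \cdot 2 \frac{1}{14 + B} + P\right) = B \left(\frac{4}{14 + B} + P\right) = B \left(P + \frac{4}{14 + B}\right)$)
$21 r{\left(-1,2 \right)} = 21 \left(- \frac{4 + 2 \left(14 - 1\right)}{14 - 1}\right) = 21 \left(- \frac{4 + 2 \cdot 13}{13}\right) = 21 \left(\left(-1\right) \frac{1}{13} \left(4 + 26\right)\right) = 21 \left(\left(-1\right) \frac{1}{13} \cdot 30\right) = 21 \left(- \frac{30}{13}\right) = - \frac{630}{13}$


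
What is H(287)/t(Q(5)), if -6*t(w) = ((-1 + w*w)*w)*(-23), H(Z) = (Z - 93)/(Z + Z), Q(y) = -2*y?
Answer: -97/1089165 ≈ -8.9059e-5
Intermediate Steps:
H(Z) = (-93 + Z)/(2*Z) (H(Z) = (-93 + Z)/((2*Z)) = (-93 + Z)*(1/(2*Z)) = (-93 + Z)/(2*Z))
t(w) = 23*w*(-1 + w²)/6 (t(w) = -(-1 + w*w)*w*(-23)/6 = -(-1 + w²)*w*(-23)/6 = -w*(-1 + w²)*(-23)/6 = -(-23)*w*(-1 + w²)/6 = 23*w*(-1 + w²)/6)
H(287)/t(Q(5)) = ((½)*(-93 + 287)/287)/((23*(-2*5)*(-1 + (-2*5)²)/6)) = ((½)*(1/287)*194)/(((23/6)*(-10)*(-1 + (-10)²))) = 97/(287*(((23/6)*(-10)*(-1 + 100)))) = 97/(287*(((23/6)*(-10)*99))) = (97/287)/(-3795) = (97/287)*(-1/3795) = -97/1089165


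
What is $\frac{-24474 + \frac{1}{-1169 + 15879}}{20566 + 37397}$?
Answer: $- \frac{360012539}{852635730} \approx -0.42224$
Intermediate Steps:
$\frac{-24474 + \frac{1}{-1169 + 15879}}{20566 + 37397} = \frac{-24474 + \frac{1}{14710}}{57963} = \left(-24474 + \frac{1}{14710}\right) \frac{1}{57963} = \left(- \frac{360012539}{14710}\right) \frac{1}{57963} = - \frac{360012539}{852635730}$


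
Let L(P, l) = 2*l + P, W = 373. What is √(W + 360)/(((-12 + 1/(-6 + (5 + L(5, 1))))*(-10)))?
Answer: 3*√733/355 ≈ 0.22879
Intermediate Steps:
L(P, l) = P + 2*l
√(W + 360)/(((-12 + 1/(-6 + (5 + L(5, 1))))*(-10))) = √(373 + 360)/(((-12 + 1/(-6 + (5 + (5 + 2*1))))*(-10))) = √733/(((-12 + 1/(-6 + (5 + (5 + 2))))*(-10))) = √733/(((-12 + 1/(-6 + (5 + 7)))*(-10))) = √733/(((-12 + 1/(-6 + 12))*(-10))) = √733/(((-12 + 1/6)*(-10))) = √733/(((-12 + ⅙)*(-10))) = √733/((-71/6*(-10))) = √733/(355/3) = √733*(3/355) = 3*√733/355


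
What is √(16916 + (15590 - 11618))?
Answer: 2*√5222 ≈ 144.53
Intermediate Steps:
√(16916 + (15590 - 11618)) = √(16916 + 3972) = √20888 = 2*√5222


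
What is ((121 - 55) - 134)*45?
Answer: -3060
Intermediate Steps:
((121 - 55) - 134)*45 = (66 - 134)*45 = -68*45 = -3060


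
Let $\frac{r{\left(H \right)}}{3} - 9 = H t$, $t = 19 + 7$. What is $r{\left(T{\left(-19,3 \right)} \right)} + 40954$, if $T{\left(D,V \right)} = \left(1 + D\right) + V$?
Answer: $39811$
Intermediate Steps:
$T{\left(D,V \right)} = 1 + D + V$
$t = 26$
$r{\left(H \right)} = 27 + 78 H$ ($r{\left(H \right)} = 27 + 3 H 26 = 27 + 3 \cdot 26 H = 27 + 78 H$)
$r{\left(T{\left(-19,3 \right)} \right)} + 40954 = \left(27 + 78 \left(1 - 19 + 3\right)\right) + 40954 = \left(27 + 78 \left(-15\right)\right) + 40954 = \left(27 - 1170\right) + 40954 = -1143 + 40954 = 39811$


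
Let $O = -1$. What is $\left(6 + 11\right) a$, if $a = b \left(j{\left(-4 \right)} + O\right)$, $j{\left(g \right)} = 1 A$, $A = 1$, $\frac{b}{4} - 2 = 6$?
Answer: $0$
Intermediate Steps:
$b = 32$ ($b = 8 + 4 \cdot 6 = 8 + 24 = 32$)
$j{\left(g \right)} = 1$ ($j{\left(g \right)} = 1 \cdot 1 = 1$)
$a = 0$ ($a = 32 \left(1 - 1\right) = 32 \cdot 0 = 0$)
$\left(6 + 11\right) a = \left(6 + 11\right) 0 = 17 \cdot 0 = 0$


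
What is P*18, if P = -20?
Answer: -360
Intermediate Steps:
P*18 = -20*18 = -360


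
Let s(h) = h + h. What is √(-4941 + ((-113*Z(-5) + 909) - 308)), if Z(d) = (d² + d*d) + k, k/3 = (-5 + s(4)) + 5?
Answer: I*√12702 ≈ 112.7*I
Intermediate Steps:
s(h) = 2*h
k = 24 (k = 3*((-5 + 2*4) + 5) = 3*((-5 + 8) + 5) = 3*(3 + 5) = 3*8 = 24)
Z(d) = 24 + 2*d² (Z(d) = (d² + d*d) + 24 = (d² + d²) + 24 = 2*d² + 24 = 24 + 2*d²)
√(-4941 + ((-113*Z(-5) + 909) - 308)) = √(-4941 + ((-113*(24 + 2*(-5)²) + 909) - 308)) = √(-4941 + ((-113*(24 + 2*25) + 909) - 308)) = √(-4941 + ((-113*(24 + 50) + 909) - 308)) = √(-4941 + ((-113*74 + 909) - 308)) = √(-4941 + ((-8362 + 909) - 308)) = √(-4941 + (-7453 - 308)) = √(-4941 - 7761) = √(-12702) = I*√12702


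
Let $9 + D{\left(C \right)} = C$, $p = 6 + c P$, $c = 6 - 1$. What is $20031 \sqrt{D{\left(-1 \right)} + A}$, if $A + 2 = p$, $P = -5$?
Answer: $20031 i \sqrt{31} \approx 1.1153 \cdot 10^{5} i$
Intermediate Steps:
$c = 5$
$p = -19$ ($p = 6 + 5 \left(-5\right) = 6 - 25 = -19$)
$D{\left(C \right)} = -9 + C$
$A = -21$ ($A = -2 - 19 = -21$)
$20031 \sqrt{D{\left(-1 \right)} + A} = 20031 \sqrt{\left(-9 - 1\right) - 21} = 20031 \sqrt{-10 - 21} = 20031 \sqrt{-31} = 20031 i \sqrt{31}$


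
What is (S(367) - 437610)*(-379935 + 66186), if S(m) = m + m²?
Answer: 94926014946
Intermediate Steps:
(S(367) - 437610)*(-379935 + 66186) = (367*(1 + 367) - 437610)*(-379935 + 66186) = (367*368 - 437610)*(-313749) = (135056 - 437610)*(-313749) = -302554*(-313749) = 94926014946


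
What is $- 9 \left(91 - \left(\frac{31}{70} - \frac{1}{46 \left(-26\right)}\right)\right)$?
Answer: $- \frac{34116183}{41860} \approx -815.01$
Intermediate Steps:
$- 9 \left(91 - \left(\frac{31}{70} - \frac{1}{46 \left(-26\right)}\right)\right) = - 9 \left(91 + \left(\frac{1}{46} \left(- \frac{1}{26}\right) - \frac{31}{70}\right)\right) = - 9 \left(91 - \frac{18573}{41860}\right) = \left(-9\right) \frac{3790687}{41860} = - \frac{34116183}{41860}$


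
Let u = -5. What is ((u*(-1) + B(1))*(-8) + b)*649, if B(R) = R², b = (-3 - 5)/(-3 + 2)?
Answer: -25960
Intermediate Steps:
b = 8 (b = -8/(-1) = -8*(-1) = 8)
((u*(-1) + B(1))*(-8) + b)*649 = ((-5*(-1) + 1²)*(-8) + 8)*649 = ((5 + 1)*(-8) + 8)*649 = (6*(-8) + 8)*649 = (-48 + 8)*649 = -40*649 = -25960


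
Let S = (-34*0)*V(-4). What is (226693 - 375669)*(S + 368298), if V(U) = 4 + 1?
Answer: -54867562848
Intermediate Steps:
V(U) = 5
S = 0 (S = -34*0*5 = 0*5 = 0)
(226693 - 375669)*(S + 368298) = (226693 - 375669)*(0 + 368298) = -148976*368298 = -54867562848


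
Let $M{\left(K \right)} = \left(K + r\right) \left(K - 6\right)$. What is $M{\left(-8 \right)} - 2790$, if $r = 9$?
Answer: $-2804$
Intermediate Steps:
$M{\left(K \right)} = \left(-6 + K\right) \left(9 + K\right)$ ($M{\left(K \right)} = \left(K + 9\right) \left(K - 6\right) = \left(9 + K\right) \left(-6 + K\right) = \left(-6 + K\right) \left(9 + K\right)$)
$M{\left(-8 \right)} - 2790 = \left(-54 + \left(-8\right)^{2} + 3 \left(-8\right)\right) - 2790 = \left(-54 + 64 - 24\right) - 2790 = -14 - 2790 = -2804$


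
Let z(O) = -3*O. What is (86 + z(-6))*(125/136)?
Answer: 1625/17 ≈ 95.588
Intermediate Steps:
(86 + z(-6))*(125/136) = (86 - 3*(-6))*(125/136) = (86 + 18)*(125*(1/136)) = 104*(125/136) = 1625/17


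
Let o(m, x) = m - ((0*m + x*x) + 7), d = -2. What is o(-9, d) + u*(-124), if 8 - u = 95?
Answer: 10768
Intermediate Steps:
u = -87 (u = 8 - 1*95 = 8 - 95 = -87)
o(m, x) = -7 + m - x**2 (o(m, x) = m - ((0 + x**2) + 7) = m - (x**2 + 7) = m - (7 + x**2) = m + (-7 - x**2) = -7 + m - x**2)
o(-9, d) + u*(-124) = (-7 - 9 - 1*(-2)**2) - 87*(-124) = (-7 - 9 - 1*4) + 10788 = (-7 - 9 - 4) + 10788 = -20 + 10788 = 10768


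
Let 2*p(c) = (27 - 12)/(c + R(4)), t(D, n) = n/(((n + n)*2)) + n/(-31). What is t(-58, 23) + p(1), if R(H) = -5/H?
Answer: -3781/124 ≈ -30.492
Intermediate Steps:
t(D, n) = ¼ - n/31 (t(D, n) = n/(((2*n)*2)) + n*(-1/31) = n/((4*n)) - n/31 = n*(1/(4*n)) - n/31 = ¼ - n/31)
p(c) = 15/(2*(-5/4 + c)) (p(c) = ((27 - 12)/(c - 5/4))/2 = (15/(c - 5*¼))/2 = (15/(c - 5/4))/2 = (15/(-5/4 + c))/2 = 15/(2*(-5/4 + c)))
t(-58, 23) + p(1) = (¼ - 1/31*23) + 30/(-5 + 4*1) = (¼ - 23/31) + 30/(-5 + 4) = -61/124 + 30/(-1) = -61/124 + 30*(-1) = -61/124 - 30 = -3781/124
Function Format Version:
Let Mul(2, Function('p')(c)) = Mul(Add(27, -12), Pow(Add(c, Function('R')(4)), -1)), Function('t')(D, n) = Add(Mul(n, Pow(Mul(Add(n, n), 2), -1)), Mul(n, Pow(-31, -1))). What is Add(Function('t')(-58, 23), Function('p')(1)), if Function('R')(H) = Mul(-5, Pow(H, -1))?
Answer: Rational(-3781, 124) ≈ -30.492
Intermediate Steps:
Function('t')(D, n) = Add(Rational(1, 4), Mul(Rational(-1, 31), n)) (Function('t')(D, n) = Add(Mul(n, Pow(Mul(Mul(2, n), 2), -1)), Mul(n, Rational(-1, 31))) = Add(Mul(n, Pow(Mul(4, n), -1)), Mul(Rational(-1, 31), n)) = Add(Mul(n, Mul(Rational(1, 4), Pow(n, -1))), Mul(Rational(-1, 31), n)) = Add(Rational(1, 4), Mul(Rational(-1, 31), n)))
Function('p')(c) = Mul(Rational(15, 2), Pow(Add(Rational(-5, 4), c), -1)) (Function('p')(c) = Mul(Rational(1, 2), Mul(Add(27, -12), Pow(Add(c, Mul(-5, Pow(4, -1))), -1))) = Mul(Rational(1, 2), Mul(15, Pow(Add(c, Mul(-5, Rational(1, 4))), -1))) = Mul(Rational(1, 2), Mul(15, Pow(Add(c, Rational(-5, 4)), -1))) = Mul(Rational(1, 2), Mul(15, Pow(Add(Rational(-5, 4), c), -1))) = Mul(Rational(15, 2), Pow(Add(Rational(-5, 4), c), -1)))
Add(Function('t')(-58, 23), Function('p')(1)) = Add(Add(Rational(1, 4), Mul(Rational(-1, 31), 23)), Mul(30, Pow(Add(-5, Mul(4, 1)), -1))) = Add(Add(Rational(1, 4), Rational(-23, 31)), Mul(30, Pow(Add(-5, 4), -1))) = Add(Rational(-61, 124), Mul(30, Pow(-1, -1))) = Add(Rational(-61, 124), Mul(30, -1)) = Add(Rational(-61, 124), -30) = Rational(-3781, 124)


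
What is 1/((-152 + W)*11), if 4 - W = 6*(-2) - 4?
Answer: -1/1452 ≈ -0.00068871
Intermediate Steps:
W = 20 (W = 4 - (6*(-2) - 4) = 4 - (-12 - 4) = 4 - 1*(-16) = 4 + 16 = 20)
1/((-152 + W)*11) = 1/((-152 + 20)*11) = 1/(-132*11) = 1/(-1452) = -1/1452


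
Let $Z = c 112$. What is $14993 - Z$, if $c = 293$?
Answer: $-17823$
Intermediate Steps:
$Z = 32816$ ($Z = 293 \cdot 112 = 32816$)
$14993 - Z = 14993 - 32816 = -17823$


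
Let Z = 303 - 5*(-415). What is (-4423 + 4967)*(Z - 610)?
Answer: 961792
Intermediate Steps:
Z = 2378 (Z = 303 - 1*(-2075) = 303 + 2075 = 2378)
(-4423 + 4967)*(Z - 610) = (-4423 + 4967)*(2378 - 610) = 544*1768 = 961792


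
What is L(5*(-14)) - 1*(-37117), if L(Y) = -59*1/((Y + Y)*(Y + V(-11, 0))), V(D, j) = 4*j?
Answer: 363746541/9800 ≈ 37117.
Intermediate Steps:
L(Y) = -59/(2*Y²) (L(Y) = -59*1/((Y + Y)*(Y + 4*0)) = -59*1/(2*Y*(Y + 0)) = -59*1/(2*Y²) = -59/(2*Y²))
L(5*(-14)) - 1*(-37117) = -59/(2*(5*(-14))²) - 1*(-37117) = -59/2/(-70)² + 37117 = -59/2*1/4900 + 37117 = -59/9800 + 37117 = 363746541/9800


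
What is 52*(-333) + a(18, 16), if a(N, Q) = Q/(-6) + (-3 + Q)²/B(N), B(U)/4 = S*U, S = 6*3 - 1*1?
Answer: -21197879/1224 ≈ -17319.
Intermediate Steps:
S = 17 (S = 18 - 1 = 17)
B(U) = 68*U (B(U) = 4*(17*U) = 68*U)
a(N, Q) = -Q/6 + (-3 + Q)²/(68*N) (a(N, Q) = Q/(-6) + (-3 + Q)²/((68*N)) = Q*(-⅙) + (-3 + Q)²*(1/(68*N)) = -Q/6 + (-3 + Q)²/(68*N))
52*(-333) + a(18, 16) = 52*(-333) + (-⅙*16 + (1/68)*(-3 + 16)²/18) = -17316 + (-8/3 + (1/68)*(1/18)*13²) = -17316 + (-8/3 + (1/68)*(1/18)*169) = -17316 + (-8/3 + 169/1224) = -17316 - 3095/1224 = -21197879/1224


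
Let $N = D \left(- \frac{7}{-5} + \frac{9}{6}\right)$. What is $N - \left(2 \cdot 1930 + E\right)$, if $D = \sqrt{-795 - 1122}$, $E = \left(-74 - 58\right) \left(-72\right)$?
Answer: $-13364 + \frac{87 i \sqrt{213}}{10} \approx -13364.0 + 126.97 i$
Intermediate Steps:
$E = 9504$ ($E = \left(-132\right) \left(-72\right) = 9504$)
$D = 3 i \sqrt{213}$ ($D = \sqrt{-1917} = 3 i \sqrt{213} \approx 43.784 i$)
$N = \frac{87 i \sqrt{213}}{10}$ ($N = 3 i \sqrt{213} \left(- \frac{7}{-5} + \frac{9}{6}\right) = 3 i \sqrt{213} \left(\left(-7\right) \left(- \frac{1}{5}\right) + 9 \cdot \frac{1}{6}\right) = 3 i \sqrt{213} \left(\frac{7}{5} + \frac{3}{2}\right) = 3 i \sqrt{213} \cdot \frac{29}{10} = \frac{87 i \sqrt{213}}{10} \approx 126.97 i$)
$N - \left(2 \cdot 1930 + E\right) = \frac{87 i \sqrt{213}}{10} - \left(2 \cdot 1930 + 9504\right) = \frac{87 i \sqrt{213}}{10} - \left(3860 + 9504\right) = \frac{87 i \sqrt{213}}{10} - 13364 = -13364 + \frac{87 i \sqrt{213}}{10}$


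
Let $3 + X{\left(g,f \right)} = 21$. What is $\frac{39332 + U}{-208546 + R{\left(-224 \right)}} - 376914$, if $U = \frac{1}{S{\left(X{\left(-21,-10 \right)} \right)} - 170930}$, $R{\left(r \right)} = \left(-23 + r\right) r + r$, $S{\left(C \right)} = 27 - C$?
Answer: $- \frac{9885126698011719}{26226460082} \approx -3.7691 \cdot 10^{5}$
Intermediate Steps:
$X{\left(g,f \right)} = 18$ ($X{\left(g,f \right)} = -3 + 21 = 18$)
$R{\left(r \right)} = r + r \left(-23 + r\right)$ ($R{\left(r \right)} = r \left(-23 + r\right) + r = r + r \left(-23 + r\right)$)
$U = - \frac{1}{170921}$ ($U = \frac{1}{\left(27 - 18\right) - 170930} = \frac{1}{9 - 170930} = \frac{1}{-170921} = - \frac{1}{170921} \approx -5.8507 \cdot 10^{-6}$)
$\frac{39332 + U}{-208546 + R{\left(-224 \right)}} - 376914 = \frac{39332 - \frac{1}{170921}}{-208546 - 224 \left(-22 - 224\right)} - 376914 = \frac{6722664771}{170921 \left(-208546 - -55104\right)} - 376914 = \frac{6722664771}{170921 \left(-208546 + 55104\right)} - 376914 = \frac{6722664771}{170921 \left(-153442\right)} - 376914 = \frac{6722664771}{170921} \left(- \frac{1}{153442}\right) - 376914 = - \frac{6722664771}{26226460082} - 376914 = - \frac{9885126698011719}{26226460082}$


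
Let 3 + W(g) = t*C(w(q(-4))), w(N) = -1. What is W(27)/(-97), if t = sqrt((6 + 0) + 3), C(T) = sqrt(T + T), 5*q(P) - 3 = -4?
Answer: 3/97 - 3*I*sqrt(2)/97 ≈ 0.030928 - 0.043739*I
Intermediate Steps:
q(P) = -1/5 (q(P) = 3/5 + (1/5)*(-4) = 3/5 - 4/5 = -1/5)
C(T) = sqrt(2)*sqrt(T) (C(T) = sqrt(2*T) = sqrt(2)*sqrt(T))
t = 3 (t = sqrt(6 + 3) = sqrt(9) = 3)
W(g) = -3 + 3*I*sqrt(2) (W(g) = -3 + 3*(sqrt(2)*sqrt(-1)) = -3 + 3*(sqrt(2)*I) = -3 + 3*(I*sqrt(2)) = -3 + 3*I*sqrt(2))
W(27)/(-97) = (-3 + 3*I*sqrt(2))/(-97) = (-3 + 3*I*sqrt(2))*(-1/97) = 3/97 - 3*I*sqrt(2)/97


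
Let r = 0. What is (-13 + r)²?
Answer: 169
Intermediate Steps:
(-13 + r)² = (-13 + 0)² = (-13)² = 169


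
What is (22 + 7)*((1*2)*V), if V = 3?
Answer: 174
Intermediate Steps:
(22 + 7)*((1*2)*V) = (22 + 7)*((1*2)*3) = 29*(2*3) = 29*6 = 174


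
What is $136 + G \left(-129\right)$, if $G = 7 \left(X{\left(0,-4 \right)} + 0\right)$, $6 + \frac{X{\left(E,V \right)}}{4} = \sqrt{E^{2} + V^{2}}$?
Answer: $7360$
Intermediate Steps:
$X{\left(E,V \right)} = -24 + 4 \sqrt{E^{2} + V^{2}}$
$G = -56$ ($G = 7 \left(\left(-24 + 4 \sqrt{0^{2} + \left(-4\right)^{2}}\right) + 0\right) = 7 \left(\left(-24 + 4 \sqrt{0 + 16}\right) + 0\right) = 7 \left(\left(-24 + 4 \sqrt{16}\right) + 0\right) = 7 \left(\left(-24 + 4 \cdot 4\right) + 0\right) = 7 \left(\left(-24 + 16\right) + 0\right) = 7 \left(-8 + 0\right) = 7 \left(-8\right) = -56$)
$136 + G \left(-129\right) = 136 - -7224 = 136 + 7224 = 7360$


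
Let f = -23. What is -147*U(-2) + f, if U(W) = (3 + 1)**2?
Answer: -2375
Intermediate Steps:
U(W) = 16 (U(W) = 4**2 = 16)
-147*U(-2) + f = -147*16 - 23 = -2352 - 23 = -2375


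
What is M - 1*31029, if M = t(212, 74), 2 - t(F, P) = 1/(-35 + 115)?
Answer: -2482161/80 ≈ -31027.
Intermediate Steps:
t(F, P) = 159/80 (t(F, P) = 2 - 1/(-35 + 115) = 2 - 1/80 = 159/80)
M = 159/80 ≈ 1.9875
M - 1*31029 = 159/80 - 1*31029 = 159/80 - 31029 = -2482161/80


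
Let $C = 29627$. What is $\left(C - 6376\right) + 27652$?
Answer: $50903$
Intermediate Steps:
$\left(C - 6376\right) + 27652 = \left(29627 - 6376\right) + 27652 = 23251 + 27652 = 50903$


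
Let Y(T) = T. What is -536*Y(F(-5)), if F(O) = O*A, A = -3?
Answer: -8040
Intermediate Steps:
F(O) = -3*O (F(O) = O*(-3) = -3*O)
-536*Y(F(-5)) = -(-1608)*(-5) = -536*15 = -8040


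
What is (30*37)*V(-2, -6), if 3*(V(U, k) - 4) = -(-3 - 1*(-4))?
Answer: 4070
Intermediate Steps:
V(U, k) = 11/3 (V(U, k) = 4 + (-(-3 - 1*(-4)))/3 = 4 + (-(-3 + 4))/3 = 4 + (-1*1)/3 = 4 + (⅓)*(-1) = 4 - ⅓ = 11/3)
(30*37)*V(-2, -6) = (30*37)*(11/3) = 1110*(11/3) = 4070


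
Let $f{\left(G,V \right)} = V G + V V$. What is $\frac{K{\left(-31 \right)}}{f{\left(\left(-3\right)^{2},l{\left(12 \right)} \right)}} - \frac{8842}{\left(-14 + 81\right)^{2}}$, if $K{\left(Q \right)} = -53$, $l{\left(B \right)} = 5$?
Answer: $- \frac{856857}{314230} \approx -2.7268$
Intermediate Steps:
$f{\left(G,V \right)} = V^{2} + G V$ ($f{\left(G,V \right)} = G V + V^{2} = V^{2} + G V$)
$\frac{K{\left(-31 \right)}}{f{\left(\left(-3\right)^{2},l{\left(12 \right)} \right)}} - \frac{8842}{\left(-14 + 81\right)^{2}} = - \frac{53}{5 \left(\left(-3\right)^{2} + 5\right)} - \frac{8842}{\left(-14 + 81\right)^{2}} = - \frac{53}{5 \left(9 + 5\right)} - \frac{8842}{67^{2}} = - \frac{53}{5 \cdot 14} - \frac{8842}{4489} = - \frac{53}{70} - \frac{8842}{4489} = - \frac{856857}{314230}$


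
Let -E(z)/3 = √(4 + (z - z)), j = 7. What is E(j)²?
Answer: 36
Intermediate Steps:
E(z) = -6 (E(z) = -3*√(4 + (z - z)) = -3*√(4 + 0) = -3*√4 = -3*2 = -6)
E(j)² = (-6)² = 36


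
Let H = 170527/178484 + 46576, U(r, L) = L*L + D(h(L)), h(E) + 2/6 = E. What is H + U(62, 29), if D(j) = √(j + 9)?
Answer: 8463346355/178484 + √339/3 ≈ 47424.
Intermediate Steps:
h(E) = -⅓ + E
D(j) = √(9 + j)
U(r, L) = L² + √(26/3 + L) (U(r, L) = L*L + √(9 + (-⅓ + L)) = L² + √(26/3 + L))
H = 8313241311/178484 (H = 170527*(1/178484) + 46576 = 170527/178484 + 46576 = 8313241311/178484 ≈ 46577.)
H + U(62, 29) = 8313241311/178484 + (29² + √(78 + 9*29)/3) = 8313241311/178484 + (841 + √(78 + 261)/3) = 8313241311/178484 + (841 + √339/3) = 8463346355/178484 + √339/3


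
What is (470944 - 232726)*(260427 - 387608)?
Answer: -30296803458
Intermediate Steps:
(470944 - 232726)*(260427 - 387608) = 238218*(-127181) = -30296803458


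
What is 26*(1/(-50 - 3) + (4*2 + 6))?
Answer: 19266/53 ≈ 363.51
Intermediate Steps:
26*(1/(-50 - 3) + (4*2 + 6)) = 26*(1/(-53) + (8 + 6)) = 26*(-1/53 + 14) = 26*(741/53) = 19266/53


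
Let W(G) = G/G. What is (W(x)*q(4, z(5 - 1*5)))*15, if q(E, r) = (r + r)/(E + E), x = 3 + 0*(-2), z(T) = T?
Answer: 0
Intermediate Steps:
x = 3 (x = 3 + 0 = 3)
W(G) = 1
q(E, r) = r/E (q(E, r) = (2*r)/((2*E)) = (2*r)*(1/(2*E)) = r/E)
(W(x)*q(4, z(5 - 1*5)))*15 = (1*((5 - 1*5)/4))*15 = (1*((5 - 5)*(¼)))*15 = (1*(0*(¼)))*15 = (1*0)*15 = 0*15 = 0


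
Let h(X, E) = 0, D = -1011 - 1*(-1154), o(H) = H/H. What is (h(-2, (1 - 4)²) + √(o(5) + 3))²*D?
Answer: 572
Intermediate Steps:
o(H) = 1
D = 143 (D = -1011 + 1154 = 143)
(h(-2, (1 - 4)²) + √(o(5) + 3))²*D = (0 + √(1 + 3))²*143 = (0 + √4)²*143 = (0 + 2)²*143 = 2²*143 = 4*143 = 572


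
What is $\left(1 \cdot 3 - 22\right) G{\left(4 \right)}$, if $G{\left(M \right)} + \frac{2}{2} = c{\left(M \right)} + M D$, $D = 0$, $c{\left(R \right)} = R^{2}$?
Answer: $-285$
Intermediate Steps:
$G{\left(M \right)} = -1 + M^{2}$ ($G{\left(M \right)} = -1 + \left(M^{2} + M 0\right) = -1 + \left(M^{2} + 0\right) = -1 + M^{2}$)
$\left(1 \cdot 3 - 22\right) G{\left(4 \right)} = \left(1 \cdot 3 - 22\right) \left(-1 + 4^{2}\right) = \left(3 - 22\right) \left(-1 + 16\right) = \left(-19\right) 15 = -285$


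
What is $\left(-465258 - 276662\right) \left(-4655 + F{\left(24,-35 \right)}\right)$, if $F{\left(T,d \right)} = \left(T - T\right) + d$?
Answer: $3479604800$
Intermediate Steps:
$F{\left(T,d \right)} = d$ ($F{\left(T,d \right)} = 0 + d = d$)
$\left(-465258 - 276662\right) \left(-4655 + F{\left(24,-35 \right)}\right) = \left(-465258 - 276662\right) \left(-4655 - 35\right) = \left(-741920\right) \left(-4690\right) = 3479604800$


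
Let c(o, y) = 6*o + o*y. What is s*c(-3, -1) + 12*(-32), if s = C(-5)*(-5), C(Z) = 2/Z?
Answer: -414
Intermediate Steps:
s = 2 (s = (2/(-5))*(-5) = (2*(-1/5))*(-5) = -2/5*(-5) = 2)
s*c(-3, -1) + 12*(-32) = 2*(-3*(6 - 1)) + 12*(-32) = 2*(-3*5) - 384 = 2*(-15) - 384 = -30 - 384 = -414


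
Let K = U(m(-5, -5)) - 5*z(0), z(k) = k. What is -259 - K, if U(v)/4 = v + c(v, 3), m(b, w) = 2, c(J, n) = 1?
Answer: -271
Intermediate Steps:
U(v) = 4 + 4*v (U(v) = 4*(v + 1) = 4*(1 + v) = 4 + 4*v)
K = 12 (K = (4 + 4*2) - 5*0 = (4 + 8) + 0 = 12 + 0 = 12)
-259 - K = -259 - 1*12 = -259 - 12 = -271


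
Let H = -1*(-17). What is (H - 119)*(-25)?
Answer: 2550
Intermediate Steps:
H = 17
(H - 119)*(-25) = (17 - 119)*(-25) = -102*(-25) = 2550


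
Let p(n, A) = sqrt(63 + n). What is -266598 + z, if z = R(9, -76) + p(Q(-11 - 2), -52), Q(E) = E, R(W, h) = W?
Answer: -266589 + 5*sqrt(2) ≈ -2.6658e+5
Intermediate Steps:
z = 9 + 5*sqrt(2) (z = 9 + sqrt(63 + (-11 - 2)) = 9 + sqrt(63 - 13) = 9 + sqrt(50) = 9 + 5*sqrt(2) ≈ 16.071)
-266598 + z = -266598 + (9 + 5*sqrt(2)) = -266589 + 5*sqrt(2)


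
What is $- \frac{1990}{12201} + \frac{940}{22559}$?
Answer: $- \frac{33423470}{275242359} \approx -0.12143$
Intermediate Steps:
$- \frac{1990}{12201} + \frac{940}{22559} = - \frac{33423470}{275242359}$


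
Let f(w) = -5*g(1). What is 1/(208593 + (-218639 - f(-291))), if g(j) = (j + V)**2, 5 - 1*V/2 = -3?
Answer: -1/8601 ≈ -0.00011627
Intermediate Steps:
V = 16 (V = 10 - 2*(-3) = 10 + 6 = 16)
g(j) = (16 + j)**2 (g(j) = (j + 16)**2 = (16 + j)**2)
f(w) = -1445 (f(w) = -5*(16 + 1)**2 = -5*17**2 = -5*289 = -1445)
1/(208593 + (-218639 - f(-291))) = 1/(208593 + (-218639 - 1*(-1445))) = 1/(208593 + (-218639 + 1445)) = 1/(208593 - 217194) = 1/(-8601) = -1/8601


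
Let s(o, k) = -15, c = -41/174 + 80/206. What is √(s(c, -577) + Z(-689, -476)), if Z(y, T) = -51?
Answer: I*√66 ≈ 8.124*I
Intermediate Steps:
c = 2737/17922 (c = -41*1/174 + 80*(1/206) = -41/174 + 40/103 = 2737/17922 ≈ 0.15272)
√(s(c, -577) + Z(-689, -476)) = √(-15 - 51) = √(-66) = I*√66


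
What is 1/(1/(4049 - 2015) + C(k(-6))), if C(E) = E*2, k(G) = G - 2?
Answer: -2034/32543 ≈ -0.062502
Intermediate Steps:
k(G) = -2 + G
C(E) = 2*E
1/(1/(4049 - 2015) + C(k(-6))) = 1/(1/(4049 - 2015) + 2*(-2 - 6)) = 1/(1/2034 + 2*(-8)) = 1/(1/2034 - 16) = 1/(-32543/2034) = -2034/32543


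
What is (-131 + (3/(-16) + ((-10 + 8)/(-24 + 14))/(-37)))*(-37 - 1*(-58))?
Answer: -8154951/2960 ≈ -2755.1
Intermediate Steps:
(-131 + (3/(-16) + ((-10 + 8)/(-24 + 14))/(-37)))*(-37 - 1*(-58)) = (-131 + (3*(-1/16) - 2/(-10)*(-1/37)))*(-37 + 58) = (-131 + (-3/16 - 2*(-1/10)*(-1/37)))*21 = (-131 + (-3/16 + (1/5)*(-1/37)))*21 = (-131 + (-3/16 - 1/185))*21 = (-131 - 571/2960)*21 = -388331/2960*21 = -8154951/2960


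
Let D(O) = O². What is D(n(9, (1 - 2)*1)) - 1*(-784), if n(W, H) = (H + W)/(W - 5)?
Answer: 788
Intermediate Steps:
n(W, H) = (H + W)/(-5 + W)
D(n(9, (1 - 2)*1)) - 1*(-784) = (((1 - 2)*1 + 9)/(-5 + 9))² - 1*(-784) = ((-1*1 + 9)/4)² + 784 = ((-1 + 9)/4)² + 784 = ((¼)*8)² + 784 = 2² + 784 = 4 + 784 = 788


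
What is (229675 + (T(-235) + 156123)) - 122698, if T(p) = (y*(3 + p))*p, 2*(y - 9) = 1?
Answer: 781040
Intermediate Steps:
y = 19/2 (y = 9 + (½)*1 = 9 + ½ = 19/2 ≈ 9.5000)
T(p) = p*(57/2 + 19*p/2) (T(p) = (19*(3 + p)/2)*p = (57/2 + 19*p/2)*p = p*(57/2 + 19*p/2))
(229675 + (T(-235) + 156123)) - 122698 = (229675 + ((19/2)*(-235)*(3 - 235) + 156123)) - 122698 = (229675 + ((19/2)*(-235)*(-232) + 156123)) - 122698 = (229675 + (517940 + 156123)) - 122698 = (229675 + 674063) - 122698 = 903738 - 122698 = 781040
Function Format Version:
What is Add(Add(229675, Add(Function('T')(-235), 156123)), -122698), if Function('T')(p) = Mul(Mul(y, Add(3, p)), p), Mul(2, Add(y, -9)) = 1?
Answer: 781040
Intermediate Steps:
y = Rational(19, 2) (y = Add(9, Mul(Rational(1, 2), 1)) = Add(9, Rational(1, 2)) = Rational(19, 2) ≈ 9.5000)
Function('T')(p) = Mul(p, Add(Rational(57, 2), Mul(Rational(19, 2), p))) (Function('T')(p) = Mul(Mul(Rational(19, 2), Add(3, p)), p) = Mul(Add(Rational(57, 2), Mul(Rational(19, 2), p)), p) = Mul(p, Add(Rational(57, 2), Mul(Rational(19, 2), p))))
Add(Add(229675, Add(Function('T')(-235), 156123)), -122698) = Add(Add(229675, Add(Mul(Rational(19, 2), -235, Add(3, -235)), 156123)), -122698) = Add(Add(229675, Add(Mul(Rational(19, 2), -235, -232), 156123)), -122698) = Add(Add(229675, Add(517940, 156123)), -122698) = Add(Add(229675, 674063), -122698) = Add(903738, -122698) = 781040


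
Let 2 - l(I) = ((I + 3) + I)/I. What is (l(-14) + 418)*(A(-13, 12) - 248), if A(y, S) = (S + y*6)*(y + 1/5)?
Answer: 1747132/7 ≈ 2.4959e+5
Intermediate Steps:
A(y, S) = (⅕ + y)*(S + 6*y) (A(y, S) = (S + 6*y)*(y + ⅕) = (S + 6*y)*(⅕ + y) = (⅕ + y)*(S + 6*y))
l(I) = 2 - (3 + 2*I)/I (l(I) = 2 - ((I + 3) + I)/I = 2 - ((3 + I) + I)/I = 2 - (3 + 2*I)/I)
(l(-14) + 418)*(A(-13, 12) - 248) = (-3/(-14) + 418)*((6*(-13)² + (⅕)*12 + (6/5)*(-13) + 12*(-13)) - 248) = (-3*(-1/14) + 418)*((6*169 + 12/5 - 78/5 - 156) - 248) = (3/14 + 418)*((1014 + 12/5 - 78/5 - 156) - 248) = 5855*(4224/5 - 248)/14 = (5855/14)*(2984/5) = 1747132/7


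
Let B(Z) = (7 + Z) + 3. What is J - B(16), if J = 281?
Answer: 255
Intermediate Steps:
B(Z) = 10 + Z
J - B(16) = 281 - (10 + 16) = 281 - 1*26 = 281 - 26 = 255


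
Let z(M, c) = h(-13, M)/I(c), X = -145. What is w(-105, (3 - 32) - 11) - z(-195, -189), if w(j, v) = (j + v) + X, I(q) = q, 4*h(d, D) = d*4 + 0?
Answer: -54823/189 ≈ -290.07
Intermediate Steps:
h(d, D) = d (h(d, D) = (d*4 + 0)/4 = (4*d + 0)/4 = (4*d)/4 = d)
w(j, v) = -145 + j + v (w(j, v) = (j + v) - 145 = -145 + j + v)
z(M, c) = -13/c
w(-105, (3 - 32) - 11) - z(-195, -189) = (-145 - 105 + ((3 - 32) - 11)) - (-13)/(-189) = (-145 - 105 + (-29 - 11)) - (-13)*(-1)/189 = (-145 - 105 - 40) - 1*13/189 = -290 - 13/189 = -54823/189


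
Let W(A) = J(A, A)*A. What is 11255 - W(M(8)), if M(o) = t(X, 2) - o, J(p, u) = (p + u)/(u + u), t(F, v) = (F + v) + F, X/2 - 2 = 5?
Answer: 11233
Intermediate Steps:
X = 14 (X = 4 + 2*5 = 4 + 10 = 14)
t(F, v) = v + 2*F
J(p, u) = (p + u)/(2*u) (J(p, u) = (p + u)/((2*u)) = (p + u)*(1/(2*u)) = (p + u)/(2*u))
M(o) = 30 - o (M(o) = (2 + 2*14) - o = (2 + 28) - o = 30 - o)
W(A) = A (W(A) = ((A + A)/(2*A))*A = ((2*A)/(2*A))*A = 1*A = A)
11255 - W(M(8)) = 11255 - (30 - 1*8) = 11255 - (30 - 8) = 11255 - 1*22 = 11255 - 22 = 11233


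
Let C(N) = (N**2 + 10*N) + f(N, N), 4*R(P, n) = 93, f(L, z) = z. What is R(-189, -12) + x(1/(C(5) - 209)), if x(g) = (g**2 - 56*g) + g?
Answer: 1575997/66564 ≈ 23.676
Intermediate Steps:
R(P, n) = 93/4 (R(P, n) = (1/4)*93 = 93/4)
C(N) = N**2 + 11*N (C(N) = (N**2 + 10*N) + N = N**2 + 11*N)
x(g) = g**2 - 55*g
R(-189, -12) + x(1/(C(5) - 209)) = 93/4 + (-55 + 1/(5*(11 + 5) - 209))/(5*(11 + 5) - 209) = 93/4 + (-55 + 1/(5*16 - 209))/(5*16 - 209) = 93/4 + (-55 + 1/(80 - 209))/(80 - 209) = 93/4 + (-55 + 1/(-129))/(-129) = 93/4 - (-55 - 1/129)/129 = 93/4 - 1/129*(-7096/129) = 93/4 + 7096/16641 = 1575997/66564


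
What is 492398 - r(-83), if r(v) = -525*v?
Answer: 448823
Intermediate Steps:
492398 - r(-83) = 492398 - (-525)*(-83) = 492398 - 1*43575 = 492398 - 43575 = 448823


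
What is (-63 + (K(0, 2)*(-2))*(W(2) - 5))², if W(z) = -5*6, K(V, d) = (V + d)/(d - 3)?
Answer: 41209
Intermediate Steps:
K(V, d) = (V + d)/(-3 + d)
W(z) = -30
(-63 + (K(0, 2)*(-2))*(W(2) - 5))² = (-63 + (((0 + 2)/(-3 + 2))*(-2))*(-30 - 5))² = (-63 + ((2/(-1))*(-2))*(-35))² = (-63 + (-1*2*(-2))*(-35))² = (-63 - 2*(-2)*(-35))² = (-63 + 4*(-35))² = (-63 - 140)² = (-203)² = 41209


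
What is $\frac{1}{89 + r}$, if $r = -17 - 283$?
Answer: $- \frac{1}{211} \approx -0.0047393$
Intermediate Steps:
$r = -300$
$\frac{1}{89 + r} = \frac{1}{89 - 300} = \frac{1}{-211} = - \frac{1}{211}$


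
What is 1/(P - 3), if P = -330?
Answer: -1/333 ≈ -0.0030030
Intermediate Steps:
1/(P - 3) = 1/(-330 - 3) = 1/(-333) = -1/333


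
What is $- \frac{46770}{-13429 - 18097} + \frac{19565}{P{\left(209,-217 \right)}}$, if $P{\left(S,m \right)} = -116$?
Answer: $- \frac{305690435}{1828508} \approx -167.18$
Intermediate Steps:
$- \frac{46770}{-13429 - 18097} + \frac{19565}{P{\left(209,-217 \right)}} = - \frac{46770}{-13429 - 18097} + \frac{19565}{-116} = - \frac{46770}{-31526} + 19565 \left(- \frac{1}{116}\right) = \left(-46770\right) \left(- \frac{1}{31526}\right) - \frac{19565}{116} = \frac{23385}{15763} - \frac{19565}{116} = - \frac{305690435}{1828508}$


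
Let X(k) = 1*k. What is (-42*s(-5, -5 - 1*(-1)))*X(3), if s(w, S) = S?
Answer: 504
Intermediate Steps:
X(k) = k
(-42*s(-5, -5 - 1*(-1)))*X(3) = -42*(-5 - 1*(-1))*3 = -42*(-5 + 1)*3 = -42*(-4)*3 = 168*3 = 504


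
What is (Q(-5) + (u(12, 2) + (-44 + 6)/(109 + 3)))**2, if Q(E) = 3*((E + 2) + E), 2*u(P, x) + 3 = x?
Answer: 1934881/3136 ≈ 616.99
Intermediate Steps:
u(P, x) = -3/2 + x/2
Q(E) = 6 + 6*E (Q(E) = 3*((2 + E) + E) = 3*(2 + 2*E) = 6 + 6*E)
(Q(-5) + (u(12, 2) + (-44 + 6)/(109 + 3)))**2 = ((6 + 6*(-5)) + ((-3/2 + (1/2)*2) + (-44 + 6)/(109 + 3)))**2 = ((6 - 30) + ((-3/2 + 1) - 38/112))**2 = (-24 + (-1/2 - 38*1/112))**2 = (-24 + (-1/2 - 19/56))**2 = (-24 - 47/56)**2 = (-1391/56)**2 = 1934881/3136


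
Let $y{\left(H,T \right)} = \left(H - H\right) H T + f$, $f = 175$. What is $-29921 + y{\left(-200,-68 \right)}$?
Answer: $-29746$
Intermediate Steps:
$y{\left(H,T \right)} = 175$ ($y{\left(H,T \right)} = \left(H - H\right) H T + 175 = 0 H T + 175 = 0 T + 175 = 0 + 175 = 175$)
$-29921 + y{\left(-200,-68 \right)} = -29921 + 175 = -29746$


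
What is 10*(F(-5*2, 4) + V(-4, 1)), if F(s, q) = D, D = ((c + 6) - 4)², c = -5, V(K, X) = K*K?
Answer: 250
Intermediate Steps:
V(K, X) = K²
D = 9 (D = ((-5 + 6) - 4)² = (1 - 4)² = (-3)² = 9)
F(s, q) = 9
10*(F(-5*2, 4) + V(-4, 1)) = 10*(9 + (-4)²) = 10*(9 + 16) = 10*25 = 250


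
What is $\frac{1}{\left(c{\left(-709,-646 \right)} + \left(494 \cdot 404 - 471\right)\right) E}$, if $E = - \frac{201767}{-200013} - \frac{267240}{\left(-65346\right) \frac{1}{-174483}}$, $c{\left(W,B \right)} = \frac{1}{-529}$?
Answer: $- \frac{384114232469}{54572961461914604923024} \approx -7.0385 \cdot 10^{-12}$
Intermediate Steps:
$c{\left(W,B \right)} = - \frac{1}{529}$
$E = - \frac{1554393395702263}{2178341583}$ ($E = \left(-201767\right) \left(- \frac{1}{200013}\right) - \frac{267240}{\left(-65346\right) \left(- \frac{1}{174483}\right)} = \frac{201767}{200013} - \frac{267240}{\frac{21782}{58161}} = \frac{201767}{200013} - \frac{7771472820}{10891} = - \frac{1554393395702263}{2178341583} \approx -7.1357 \cdot 10^{5}$)
$\frac{1}{\left(c{\left(-709,-646 \right)} + \left(494 \cdot 404 - 471\right)\right) E} = \frac{1}{\left(- \frac{1}{529} + \left(494 \cdot 404 - 471\right)\right) \left(- \frac{1554393395702263}{2178341583}\right)} = \frac{1}{- \frac{1}{529} + \left(199576 - 471\right)} \left(- \frac{2178341583}{1554393395702263}\right) = \frac{1}{- \frac{1}{529} + 199105} \left(- \frac{2178341583}{1554393395702263}\right) = \frac{1}{\frac{105326544}{529}} \left(- \frac{2178341583}{1554393395702263}\right) = \frac{529}{105326544} \left(- \frac{2178341583}{1554393395702263}\right) = - \frac{384114232469}{54572961461914604923024}$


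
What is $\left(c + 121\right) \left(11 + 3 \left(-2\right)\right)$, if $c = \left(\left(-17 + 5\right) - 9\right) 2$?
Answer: $395$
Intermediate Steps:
$c = -42$ ($c = \left(-12 - 9\right) 2 = \left(-21\right) 2 = -42$)
$\left(c + 121\right) \left(11 + 3 \left(-2\right)\right) = \left(-42 + 121\right) \left(11 + 3 \left(-2\right)\right) = 79 \left(11 - 6\right) = 79 \cdot 5 = 395$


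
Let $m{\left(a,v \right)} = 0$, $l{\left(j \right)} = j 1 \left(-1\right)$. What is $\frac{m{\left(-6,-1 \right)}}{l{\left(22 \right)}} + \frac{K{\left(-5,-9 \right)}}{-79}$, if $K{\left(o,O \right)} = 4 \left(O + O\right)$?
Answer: $\frac{72}{79} \approx 0.91139$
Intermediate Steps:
$l{\left(j \right)} = - j$ ($l{\left(j \right)} = j \left(-1\right) = - j$)
$K{\left(o,O \right)} = 8 O$ ($K{\left(o,O \right)} = 4 \cdot 2 O = 8 O$)
$\frac{m{\left(-6,-1 \right)}}{l{\left(22 \right)}} + \frac{K{\left(-5,-9 \right)}}{-79} = \frac{0}{\left(-1\right) 22} + \frac{8 \left(-9\right)}{-79} = \frac{0}{-22} - - \frac{72}{79} = 0 \left(- \frac{1}{22}\right) + \frac{72}{79} = 0 + \frac{72}{79} = \frac{72}{79}$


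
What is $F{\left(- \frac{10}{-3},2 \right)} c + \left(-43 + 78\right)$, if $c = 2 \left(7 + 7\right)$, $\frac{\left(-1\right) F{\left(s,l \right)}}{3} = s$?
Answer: $-245$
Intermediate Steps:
$F{\left(s,l \right)} = - 3 s$
$c = 28$ ($c = 2 \cdot 14 = 28$)
$F{\left(- \frac{10}{-3},2 \right)} c + \left(-43 + 78\right) = - 3 \left(- \frac{10}{-3}\right) 28 + \left(-43 + 78\right) = - 3 \left(\left(-10\right) \left(- \frac{1}{3}\right)\right) 28 + 35 = \left(-3\right) \frac{10}{3} \cdot 28 + 35 = \left(-10\right) 28 + 35 = -280 + 35 = -245$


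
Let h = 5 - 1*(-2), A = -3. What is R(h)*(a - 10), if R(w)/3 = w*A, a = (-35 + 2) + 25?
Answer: 1134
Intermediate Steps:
h = 7 (h = 5 + 2 = 7)
a = -8 (a = -33 + 25 = -8)
R(w) = -9*w (R(w) = 3*(w*(-3)) = 3*(-3*w) = -9*w)
R(h)*(a - 10) = (-9*7)*(-8 - 10) = -63*(-18) = 1134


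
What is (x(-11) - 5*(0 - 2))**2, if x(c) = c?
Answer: 1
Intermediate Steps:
(x(-11) - 5*(0 - 2))**2 = (-11 - 5*(0 - 2))**2 = (-11 - 5*(-2))**2 = (-11 + 10)**2 = (-1)**2 = 1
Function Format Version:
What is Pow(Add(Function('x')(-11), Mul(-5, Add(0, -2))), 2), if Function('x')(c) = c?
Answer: 1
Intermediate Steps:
Pow(Add(Function('x')(-11), Mul(-5, Add(0, -2))), 2) = Pow(Add(-11, Mul(-5, Add(0, -2))), 2) = Pow(Add(-11, Mul(-5, -2)), 2) = Pow(Add(-11, 10), 2) = Pow(-1, 2) = 1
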